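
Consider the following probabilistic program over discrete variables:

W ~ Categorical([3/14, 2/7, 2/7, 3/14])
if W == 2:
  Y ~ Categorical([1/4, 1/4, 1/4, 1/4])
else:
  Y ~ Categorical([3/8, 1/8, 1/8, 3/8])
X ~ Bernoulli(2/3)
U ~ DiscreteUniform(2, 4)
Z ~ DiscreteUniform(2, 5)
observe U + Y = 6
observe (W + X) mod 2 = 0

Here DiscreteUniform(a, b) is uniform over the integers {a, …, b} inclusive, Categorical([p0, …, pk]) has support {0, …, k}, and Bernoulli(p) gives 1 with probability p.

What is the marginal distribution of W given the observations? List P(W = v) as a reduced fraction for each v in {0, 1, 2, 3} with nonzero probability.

Enumerate traces; 32 have nonzero weight after conditioning:
  (W=0, Y=2, X=0, U=4, Z=2) weight 1/1344
  (W=0, Y=2, X=0, U=4, Z=3) weight 1/1344
  (W=0, Y=2, X=0, U=4, Z=4) weight 1/1344
  (W=0, Y=2, X=0, U=4, Z=5) weight 1/1344
  (W=0, Y=3, X=0, U=3, Z=2) weight 1/448
  (W=0, Y=3, X=0, U=3, Z=3) weight 1/448
  (W=0, Y=3, X=0, U=3, Z=4) weight 1/448
  (W=0, Y=3, X=0, U=3, Z=5) weight 1/448
  (W=1, Y=2, X=1, U=4, Z=2) weight 1/504
  (W=2, Y=2, X=0, U=4, Z=2) weight 1/504
  … 22 more
Group by W:
  weight(W=0) = 1/84
  weight(W=1) = 2/63
  weight(W=2) = 1/63
  weight(W=3) = 1/42
Total weight = 1/84 + 2/63 + 1/63 + 1/42 = 1/12
P(W=0 | obs) = 1/84 / 1/12 = 1/7
P(W=1 | obs) = 2/63 / 1/12 = 8/21
P(W=2 | obs) = 1/63 / 1/12 = 4/21
P(W=3 | obs) = 1/42 / 1/12 = 2/7

P(W=0) = 1/7, P(W=1) = 8/21, P(W=2) = 4/21, P(W=3) = 2/7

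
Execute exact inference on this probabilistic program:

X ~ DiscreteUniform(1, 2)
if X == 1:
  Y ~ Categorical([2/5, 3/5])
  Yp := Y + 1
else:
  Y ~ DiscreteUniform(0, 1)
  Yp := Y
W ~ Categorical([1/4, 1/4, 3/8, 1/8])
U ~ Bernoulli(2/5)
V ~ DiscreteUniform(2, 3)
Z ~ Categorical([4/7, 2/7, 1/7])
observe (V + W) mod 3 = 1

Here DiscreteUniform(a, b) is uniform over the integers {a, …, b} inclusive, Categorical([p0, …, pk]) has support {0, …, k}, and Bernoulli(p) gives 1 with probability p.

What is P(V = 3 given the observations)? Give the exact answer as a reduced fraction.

P(V = 3 | obs) = 2/5

Enumerate traces; 48 have nonzero weight after conditioning:
  (X=1, Y=0, W=1, U=0, V=3, Z=0) weight 3/350
  (X=1, Y=0, W=1, U=0, V=3, Z=1) weight 3/700
  (X=1, Y=0, W=1, U=0, V=3, Z=2) weight 3/1400
  (X=1, Y=0, W=1, U=1, V=3, Z=0) weight 1/175
  (X=1, Y=0, W=1, U=1, V=3, Z=1) weight 1/350
  (X=1, Y=0, W=1, U=1, V=3, Z=2) weight 1/700
  (X=1, Y=0, W=2, U=0, V=2, Z=0) weight 9/700
  (X=1, Y=0, W=2, U=0, V=2, Z=1) weight 9/1400
  … 40 more
Group by V:
  weight(V=2) = 3/16
  weight(V=3) = 1/8
Total weight = 3/16 + 1/8 = 5/16
P(V=2 | obs) = 3/16 / 5/16 = 3/5
P(V=3 | obs) = 1/8 / 5/16 = 2/5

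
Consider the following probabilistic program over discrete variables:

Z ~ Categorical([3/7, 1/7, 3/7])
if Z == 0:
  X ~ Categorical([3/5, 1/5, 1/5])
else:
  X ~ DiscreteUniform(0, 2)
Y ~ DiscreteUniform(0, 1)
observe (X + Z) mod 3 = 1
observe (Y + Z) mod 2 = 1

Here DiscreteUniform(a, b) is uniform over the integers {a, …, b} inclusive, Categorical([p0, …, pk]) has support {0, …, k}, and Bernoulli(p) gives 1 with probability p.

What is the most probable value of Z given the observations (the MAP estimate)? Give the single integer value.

argmax_v P(Z = v | obs) = 2

Enumerate traces; 3 have nonzero weight after conditioning:
  (Z=0, X=1, Y=1) weight 3/70
  (Z=1, X=0, Y=0) weight 1/42
  (Z=2, X=2, Y=1) weight 1/14
Group by Z:
  weight(Z=0) = 3/70
  weight(Z=1) = 1/42
  weight(Z=2) = 1/14
Total weight = 3/70 + 1/42 + 1/14 = 29/210
P(Z=0 | obs) = 3/70 / 29/210 = 9/29
P(Z=1 | obs) = 1/42 / 29/210 = 5/29
P(Z=2 | obs) = 1/14 / 29/210 = 15/29
argmax = 2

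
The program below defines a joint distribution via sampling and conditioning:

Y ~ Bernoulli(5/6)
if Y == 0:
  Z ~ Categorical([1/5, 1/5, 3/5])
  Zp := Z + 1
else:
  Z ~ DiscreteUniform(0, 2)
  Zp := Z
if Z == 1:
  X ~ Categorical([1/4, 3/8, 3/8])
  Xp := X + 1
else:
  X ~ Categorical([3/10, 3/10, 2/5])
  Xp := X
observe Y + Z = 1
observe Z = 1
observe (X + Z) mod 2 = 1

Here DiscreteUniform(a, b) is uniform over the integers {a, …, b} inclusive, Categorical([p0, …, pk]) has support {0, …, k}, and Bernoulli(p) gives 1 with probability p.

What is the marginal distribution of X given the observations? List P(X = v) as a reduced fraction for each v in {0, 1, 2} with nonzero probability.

Enumerate traces; 2 have nonzero weight after conditioning:
  (Y=0, Z=1, X=0) weight 1/120
  (Y=0, Z=1, X=2) weight 1/80
Group by X:
  weight(X=0) = 1/120
  weight(X=2) = 1/80
Total weight = 1/120 + 1/80 = 1/48
P(X=0 | obs) = 1/120 / 1/48 = 2/5
P(X=2 | obs) = 1/80 / 1/48 = 3/5

P(X=0) = 2/5, P(X=2) = 3/5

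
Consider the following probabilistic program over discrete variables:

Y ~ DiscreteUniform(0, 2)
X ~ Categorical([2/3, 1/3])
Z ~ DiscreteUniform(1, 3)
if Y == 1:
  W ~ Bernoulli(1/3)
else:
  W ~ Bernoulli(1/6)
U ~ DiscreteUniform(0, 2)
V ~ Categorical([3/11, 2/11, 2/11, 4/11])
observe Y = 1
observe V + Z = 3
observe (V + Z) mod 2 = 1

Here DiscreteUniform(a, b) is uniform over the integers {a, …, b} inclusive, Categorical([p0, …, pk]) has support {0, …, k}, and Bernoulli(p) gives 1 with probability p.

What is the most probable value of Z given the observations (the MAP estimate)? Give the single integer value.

Enumerate traces; 36 have nonzero weight after conditioning:
  (Y=1, X=0, Z=1, W=0, U=0, V=2) weight 8/2673
  (Y=1, X=0, Z=1, W=0, U=1, V=2) weight 8/2673
  (Y=1, X=0, Z=1, W=0, U=2, V=2) weight 8/2673
  (Y=1, X=0, Z=1, W=1, U=0, V=2) weight 4/2673
  (Y=1, X=0, Z=1, W=1, U=1, V=2) weight 4/2673
  (Y=1, X=0, Z=1, W=1, U=2, V=2) weight 4/2673
  (Y=1, X=0, Z=2, W=0, U=0, V=1) weight 8/2673
  (Y=1, X=0, Z=2, W=0, U=1, V=1) weight 8/2673
  (Y=1, X=0, Z=3, W=0, U=0, V=0) weight 4/891
  … 27 more
Group by Z:
  weight(Z=1) = 2/99
  weight(Z=2) = 2/99
  weight(Z=3) = 1/33
Total weight = 2/99 + 2/99 + 1/33 = 7/99
P(Z=1 | obs) = 2/99 / 7/99 = 2/7
P(Z=2 | obs) = 2/99 / 7/99 = 2/7
P(Z=3 | obs) = 1/33 / 7/99 = 3/7
argmax = 3

argmax_v P(Z = v | obs) = 3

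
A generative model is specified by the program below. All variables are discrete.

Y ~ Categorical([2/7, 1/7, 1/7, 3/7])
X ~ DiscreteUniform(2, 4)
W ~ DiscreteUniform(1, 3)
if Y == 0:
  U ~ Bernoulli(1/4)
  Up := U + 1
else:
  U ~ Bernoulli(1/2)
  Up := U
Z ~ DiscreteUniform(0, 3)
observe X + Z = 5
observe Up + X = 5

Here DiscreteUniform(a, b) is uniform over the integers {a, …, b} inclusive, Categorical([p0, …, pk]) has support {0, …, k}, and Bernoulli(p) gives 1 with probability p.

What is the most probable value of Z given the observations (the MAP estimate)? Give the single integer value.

Enumerate traces; 15 have nonzero weight after conditioning:
  (Y=0, X=3, W=1, U=1, Z=2) weight 1/504
  (Y=0, X=3, W=2, U=1, Z=2) weight 1/504
  (Y=0, X=3, W=3, U=1, Z=2) weight 1/504
  (Y=0, X=4, W=1, U=0, Z=1) weight 1/168
  (Y=0, X=4, W=2, U=0, Z=1) weight 1/168
  (Y=0, X=4, W=3, U=0, Z=1) weight 1/168
  (Y=1, X=4, W=1, U=1, Z=1) weight 1/504
  (Y=1, X=4, W=2, U=1, Z=1) weight 1/504
  … 7 more
Group by Z:
  weight(Z=1) = 1/21
  weight(Z=2) = 1/168
Total weight = 1/21 + 1/168 = 3/56
P(Z=1 | obs) = 1/21 / 3/56 = 8/9
P(Z=2 | obs) = 1/168 / 3/56 = 1/9
argmax = 1

argmax_v P(Z = v | obs) = 1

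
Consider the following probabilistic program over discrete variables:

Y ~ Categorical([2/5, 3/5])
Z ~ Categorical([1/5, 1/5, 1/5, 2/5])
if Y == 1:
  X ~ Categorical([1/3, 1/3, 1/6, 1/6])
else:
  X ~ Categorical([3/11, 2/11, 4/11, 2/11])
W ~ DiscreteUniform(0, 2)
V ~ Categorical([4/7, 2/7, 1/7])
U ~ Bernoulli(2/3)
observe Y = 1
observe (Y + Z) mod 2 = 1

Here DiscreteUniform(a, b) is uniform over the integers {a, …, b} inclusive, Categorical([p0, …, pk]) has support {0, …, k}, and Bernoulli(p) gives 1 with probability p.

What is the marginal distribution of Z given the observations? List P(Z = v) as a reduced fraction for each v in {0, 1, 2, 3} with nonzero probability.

Enumerate traces; 144 have nonzero weight after conditioning:
  (Y=1, Z=0, X=0, W=0, V=0, U=0) weight 4/1575
  (Y=1, Z=0, X=0, W=0, V=0, U=1) weight 8/1575
  (Y=1, Z=0, X=0, W=0, V=1, U=0) weight 2/1575
  (Y=1, Z=0, X=0, W=0, V=1, U=1) weight 4/1575
  (Y=1, Z=0, X=0, W=0, V=2, U=0) weight 1/1575
  (Y=1, Z=0, X=0, W=0, V=2, U=1) weight 2/1575
  (Y=1, Z=0, X=0, W=1, V=0, U=0) weight 4/1575
  (Y=1, Z=0, X=0, W=1, V=0, U=1) weight 8/1575
  (Y=1, Z=2, X=0, W=0, V=0, U=0) weight 4/1575
  … 135 more
Group by Z:
  weight(Z=0) = 3/25
  weight(Z=2) = 3/25
Total weight = 3/25 + 3/25 = 6/25
P(Z=0 | obs) = 3/25 / 6/25 = 1/2
P(Z=2 | obs) = 3/25 / 6/25 = 1/2

P(Z=0) = 1/2, P(Z=2) = 1/2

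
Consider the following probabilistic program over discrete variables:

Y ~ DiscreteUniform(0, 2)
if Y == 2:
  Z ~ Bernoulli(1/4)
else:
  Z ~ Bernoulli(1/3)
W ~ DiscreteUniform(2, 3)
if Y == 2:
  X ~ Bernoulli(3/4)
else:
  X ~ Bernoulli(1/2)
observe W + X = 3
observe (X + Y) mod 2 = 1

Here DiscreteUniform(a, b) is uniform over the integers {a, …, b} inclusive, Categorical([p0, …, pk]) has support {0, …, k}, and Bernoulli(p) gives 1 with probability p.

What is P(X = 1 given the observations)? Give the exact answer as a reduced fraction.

P(X = 1 | obs) = 5/7

Enumerate traces; 6 have nonzero weight after conditioning:
  (Y=0, Z=0, W=2, X=1) weight 1/18
  (Y=0, Z=1, W=2, X=1) weight 1/36
  (Y=1, Z=0, W=3, X=0) weight 1/18
  (Y=1, Z=1, W=3, X=0) weight 1/36
  (Y=2, Z=0, W=2, X=1) weight 3/32
  (Y=2, Z=1, W=2, X=1) weight 1/32
Group by X:
  weight(X=0) = 1/12
  weight(X=1) = 5/24
Total weight = 1/12 + 5/24 = 7/24
P(X=0 | obs) = 1/12 / 7/24 = 2/7
P(X=1 | obs) = 5/24 / 7/24 = 5/7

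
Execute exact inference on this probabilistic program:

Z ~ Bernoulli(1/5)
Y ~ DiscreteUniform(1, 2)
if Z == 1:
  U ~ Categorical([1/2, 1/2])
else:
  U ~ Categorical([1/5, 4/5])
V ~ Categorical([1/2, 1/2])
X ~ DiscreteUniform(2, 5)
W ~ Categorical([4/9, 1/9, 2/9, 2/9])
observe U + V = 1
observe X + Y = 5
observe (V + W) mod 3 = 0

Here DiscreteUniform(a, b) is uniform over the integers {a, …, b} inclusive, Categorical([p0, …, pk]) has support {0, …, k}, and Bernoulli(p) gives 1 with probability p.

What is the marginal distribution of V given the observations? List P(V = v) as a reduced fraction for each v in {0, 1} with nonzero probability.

P(V=0) = 111/124, P(V=1) = 13/124

Enumerate traces; 12 have nonzero weight after conditioning:
  (Z=0, Y=1, U=0, V=1, X=4, W=2) weight 1/450
  (Z=0, Y=1, U=1, V=0, X=4, W=0) weight 4/225
  (Z=0, Y=1, U=1, V=0, X=4, W=3) weight 2/225
  (Z=0, Y=2, U=0, V=1, X=3, W=2) weight 1/450
  (Z=0, Y=2, U=1, V=0, X=3, W=0) weight 4/225
  (Z=0, Y=2, U=1, V=0, X=3, W=3) weight 2/225
  (Z=1, Y=1, U=0, V=1, X=4, W=2) weight 1/720
  (Z=1, Y=1, U=1, V=0, X=4, W=0) weight 1/360
  … 4 more
Group by V:
  weight(V=0) = 37/600
  weight(V=1) = 13/1800
Total weight = 37/600 + 13/1800 = 31/450
P(V=0 | obs) = 37/600 / 31/450 = 111/124
P(V=1 | obs) = 13/1800 / 31/450 = 13/124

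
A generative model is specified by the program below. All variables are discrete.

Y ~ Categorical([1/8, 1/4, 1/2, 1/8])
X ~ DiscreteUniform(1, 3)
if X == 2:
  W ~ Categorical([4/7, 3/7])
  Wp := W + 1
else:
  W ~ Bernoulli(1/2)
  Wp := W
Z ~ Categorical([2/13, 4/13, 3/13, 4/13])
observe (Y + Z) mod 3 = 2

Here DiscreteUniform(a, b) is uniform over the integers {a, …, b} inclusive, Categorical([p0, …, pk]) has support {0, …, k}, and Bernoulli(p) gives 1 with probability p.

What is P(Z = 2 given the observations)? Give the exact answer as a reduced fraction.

P(Z = 2 | obs) = 3/19

Enumerate traces; 30 have nonzero weight after conditioning:
  (Y=0, X=1, W=0, Z=2) weight 1/208
  (Y=0, X=1, W=1, Z=2) weight 1/208
  (Y=0, X=2, W=0, Z=2) weight 1/182
  (Y=0, X=2, W=1, Z=2) weight 3/728
  (Y=0, X=3, W=0, Z=2) weight 1/208
  (Y=0, X=3, W=1, Z=2) weight 1/208
  (Y=1, X=1, W=0, Z=1) weight 1/78
  (Y=1, X=1, W=1, Z=1) weight 1/78
  (Y=2, X=1, W=0, Z=0) weight 1/78
  (Y=2, X=1, W=0, Z=3) weight 1/39
  … 20 more
Group by Z:
  weight(Z=0) = 1/13
  weight(Z=1) = 1/13
  weight(Z=2) = 3/52
  weight(Z=3) = 2/13
Total weight = 1/13 + 1/13 + 3/52 + 2/13 = 19/52
P(Z=0 | obs) = 1/13 / 19/52 = 4/19
P(Z=1 | obs) = 1/13 / 19/52 = 4/19
P(Z=2 | obs) = 3/52 / 19/52 = 3/19
P(Z=3 | obs) = 2/13 / 19/52 = 8/19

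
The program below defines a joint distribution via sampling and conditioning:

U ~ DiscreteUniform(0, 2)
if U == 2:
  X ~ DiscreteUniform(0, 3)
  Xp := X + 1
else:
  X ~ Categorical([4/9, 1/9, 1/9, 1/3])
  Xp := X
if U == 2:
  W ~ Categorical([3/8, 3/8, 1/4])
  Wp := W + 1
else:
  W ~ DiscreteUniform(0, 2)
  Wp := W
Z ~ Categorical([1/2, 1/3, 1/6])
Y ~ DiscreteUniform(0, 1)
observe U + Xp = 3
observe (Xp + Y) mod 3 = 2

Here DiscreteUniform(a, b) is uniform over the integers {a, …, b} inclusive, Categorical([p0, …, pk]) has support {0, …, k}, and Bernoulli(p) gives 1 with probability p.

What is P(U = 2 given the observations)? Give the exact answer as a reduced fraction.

P(U = 2 | obs) = 9/13

Enumerate traces; 18 have nonzero weight after conditioning:
  (U=1, X=2, W=0, Z=0, Y=0) weight 1/324
  (U=1, X=2, W=0, Z=1, Y=0) weight 1/486
  (U=1, X=2, W=0, Z=2, Y=0) weight 1/972
  (U=1, X=2, W=1, Z=0, Y=0) weight 1/324
  (U=1, X=2, W=1, Z=1, Y=0) weight 1/486
  (U=1, X=2, W=1, Z=2, Y=0) weight 1/972
  (U=1, X=2, W=2, Z=0, Y=0) weight 1/324
  (U=1, X=2, W=2, Z=1, Y=0) weight 1/486
  (U=2, X=0, W=0, Z=0, Y=1) weight 1/128
  … 9 more
Group by U:
  weight(U=1) = 1/54
  weight(U=2) = 1/24
Total weight = 1/54 + 1/24 = 13/216
P(U=1 | obs) = 1/54 / 13/216 = 4/13
P(U=2 | obs) = 1/24 / 13/216 = 9/13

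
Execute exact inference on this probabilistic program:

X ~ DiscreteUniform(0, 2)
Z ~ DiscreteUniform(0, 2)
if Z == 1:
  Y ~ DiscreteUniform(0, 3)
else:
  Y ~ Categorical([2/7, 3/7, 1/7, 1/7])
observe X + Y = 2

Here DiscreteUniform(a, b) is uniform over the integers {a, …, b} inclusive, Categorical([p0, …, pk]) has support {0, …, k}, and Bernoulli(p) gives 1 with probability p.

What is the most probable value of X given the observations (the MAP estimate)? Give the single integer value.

argmax_v P(X = v | obs) = 1

Enumerate traces; 9 have nonzero weight after conditioning:
  (X=0, Z=0, Y=2) weight 1/63
  (X=0, Z=1, Y=2) weight 1/36
  (X=0, Z=2, Y=2) weight 1/63
  (X=1, Z=0, Y=1) weight 1/21
  (X=1, Z=1, Y=1) weight 1/36
  (X=1, Z=2, Y=1) weight 1/21
  (X=2, Z=0, Y=0) weight 2/63
  (X=2, Z=1, Y=0) weight 1/36
  … 1 more
Group by X:
  weight(X=0) = 5/84
  weight(X=1) = 31/252
  weight(X=2) = 23/252
Total weight = 5/84 + 31/252 + 23/252 = 23/84
P(X=0 | obs) = 5/84 / 23/84 = 5/23
P(X=1 | obs) = 31/252 / 23/84 = 31/69
P(X=2 | obs) = 23/252 / 23/84 = 1/3
argmax = 1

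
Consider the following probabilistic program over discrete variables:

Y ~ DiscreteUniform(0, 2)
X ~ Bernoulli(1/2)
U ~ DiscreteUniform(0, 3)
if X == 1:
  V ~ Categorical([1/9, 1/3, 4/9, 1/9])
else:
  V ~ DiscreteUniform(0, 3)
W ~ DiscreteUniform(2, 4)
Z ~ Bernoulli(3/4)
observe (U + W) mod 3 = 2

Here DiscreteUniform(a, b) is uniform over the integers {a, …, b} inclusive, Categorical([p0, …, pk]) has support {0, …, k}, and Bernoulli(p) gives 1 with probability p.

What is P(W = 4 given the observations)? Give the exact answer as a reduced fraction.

P(W = 4 | obs) = 1/4

Enumerate traces; 192 have nonzero weight after conditioning:
  (Y=0, X=0, U=0, V=0, W=2, Z=0) weight 1/1152
  (Y=0, X=0, U=0, V=0, W=2, Z=1) weight 1/384
  (Y=0, X=0, U=0, V=1, W=2, Z=0) weight 1/1152
  (Y=0, X=0, U=0, V=1, W=2, Z=1) weight 1/384
  (Y=0, X=0, U=0, V=2, W=2, Z=0) weight 1/1152
  (Y=0, X=0, U=0, V=2, W=2, Z=1) weight 1/384
  (Y=0, X=0, U=0, V=3, W=2, Z=0) weight 1/1152
  (Y=0, X=0, U=0, V=3, W=2, Z=1) weight 1/384
  (Y=0, X=0, U=1, V=0, W=4, Z=0) weight 1/1152
  (Y=0, X=0, U=2, V=0, W=3, Z=0) weight 1/1152
  … 182 more
Group by W:
  weight(W=2) = 1/6
  weight(W=3) = 1/12
  weight(W=4) = 1/12
Total weight = 1/6 + 1/12 + 1/12 = 1/3
P(W=2 | obs) = 1/6 / 1/3 = 1/2
P(W=3 | obs) = 1/12 / 1/3 = 1/4
P(W=4 | obs) = 1/12 / 1/3 = 1/4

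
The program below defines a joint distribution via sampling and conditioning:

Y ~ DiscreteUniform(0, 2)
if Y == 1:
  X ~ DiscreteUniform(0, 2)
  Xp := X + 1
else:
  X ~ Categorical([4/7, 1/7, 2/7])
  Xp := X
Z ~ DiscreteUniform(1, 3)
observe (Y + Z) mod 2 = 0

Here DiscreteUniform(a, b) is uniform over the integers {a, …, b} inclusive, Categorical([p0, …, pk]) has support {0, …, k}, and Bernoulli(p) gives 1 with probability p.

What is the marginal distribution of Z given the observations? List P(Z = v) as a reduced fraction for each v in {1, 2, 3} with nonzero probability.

P(Z=1) = 1/4, P(Z=2) = 1/2, P(Z=3) = 1/4

Enumerate traces; 12 have nonzero weight after conditioning:
  (Y=0, X=0, Z=2) weight 4/63
  (Y=0, X=1, Z=2) weight 1/63
  (Y=0, X=2, Z=2) weight 2/63
  (Y=1, X=0, Z=1) weight 1/27
  (Y=1, X=0, Z=3) weight 1/27
  (Y=1, X=1, Z=1) weight 1/27
  (Y=1, X=1, Z=3) weight 1/27
  (Y=1, X=2, Z=1) weight 1/27
  … 4 more
Group by Z:
  weight(Z=1) = 1/9
  weight(Z=2) = 2/9
  weight(Z=3) = 1/9
Total weight = 1/9 + 2/9 + 1/9 = 4/9
P(Z=1 | obs) = 1/9 / 4/9 = 1/4
P(Z=2 | obs) = 2/9 / 4/9 = 1/2
P(Z=3 | obs) = 1/9 / 4/9 = 1/4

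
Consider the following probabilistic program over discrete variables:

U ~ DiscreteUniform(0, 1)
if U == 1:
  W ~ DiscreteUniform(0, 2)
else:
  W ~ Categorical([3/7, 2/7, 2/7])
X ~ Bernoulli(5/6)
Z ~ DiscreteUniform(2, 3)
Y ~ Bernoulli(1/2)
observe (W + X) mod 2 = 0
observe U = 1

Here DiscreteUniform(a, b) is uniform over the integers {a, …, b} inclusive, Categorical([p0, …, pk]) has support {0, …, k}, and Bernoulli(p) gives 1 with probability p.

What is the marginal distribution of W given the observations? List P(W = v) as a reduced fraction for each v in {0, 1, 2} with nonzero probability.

P(W=0) = 1/7, P(W=1) = 5/7, P(W=2) = 1/7

Enumerate traces; 12 have nonzero weight after conditioning:
  (U=1, W=0, X=0, Z=2, Y=0) weight 1/144
  (U=1, W=0, X=0, Z=2, Y=1) weight 1/144
  (U=1, W=0, X=0, Z=3, Y=0) weight 1/144
  (U=1, W=0, X=0, Z=3, Y=1) weight 1/144
  (U=1, W=1, X=1, Z=2, Y=0) weight 5/144
  (U=1, W=1, X=1, Z=2, Y=1) weight 5/144
  (U=1, W=1, X=1, Z=3, Y=0) weight 5/144
  (U=1, W=1, X=1, Z=3, Y=1) weight 5/144
  (U=1, W=2, X=0, Z=2, Y=0) weight 1/144
  … 3 more
Group by W:
  weight(W=0) = 1/36
  weight(W=1) = 5/36
  weight(W=2) = 1/36
Total weight = 1/36 + 5/36 + 1/36 = 7/36
P(W=0 | obs) = 1/36 / 7/36 = 1/7
P(W=1 | obs) = 5/36 / 7/36 = 5/7
P(W=2 | obs) = 1/36 / 7/36 = 1/7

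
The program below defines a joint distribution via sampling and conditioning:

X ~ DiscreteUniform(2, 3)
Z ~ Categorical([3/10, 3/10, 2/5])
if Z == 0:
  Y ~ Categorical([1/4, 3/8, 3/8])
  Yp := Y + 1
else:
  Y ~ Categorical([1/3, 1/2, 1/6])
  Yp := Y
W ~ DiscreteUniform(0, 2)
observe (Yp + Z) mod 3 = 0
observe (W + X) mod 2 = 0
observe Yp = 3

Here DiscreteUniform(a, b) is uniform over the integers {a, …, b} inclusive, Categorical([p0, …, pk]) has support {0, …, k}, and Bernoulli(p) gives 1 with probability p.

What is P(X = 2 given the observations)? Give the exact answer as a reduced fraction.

Enumerate traces; 3 have nonzero weight after conditioning:
  (X=2, Z=0, Y=2, W=0) weight 3/160
  (X=2, Z=0, Y=2, W=2) weight 3/160
  (X=3, Z=0, Y=2, W=1) weight 3/160
Group by X:
  weight(X=2) = 3/80
  weight(X=3) = 3/160
Total weight = 3/80 + 3/160 = 9/160
P(X=2 | obs) = 3/80 / 9/160 = 2/3
P(X=3 | obs) = 3/160 / 9/160 = 1/3

P(X = 2 | obs) = 2/3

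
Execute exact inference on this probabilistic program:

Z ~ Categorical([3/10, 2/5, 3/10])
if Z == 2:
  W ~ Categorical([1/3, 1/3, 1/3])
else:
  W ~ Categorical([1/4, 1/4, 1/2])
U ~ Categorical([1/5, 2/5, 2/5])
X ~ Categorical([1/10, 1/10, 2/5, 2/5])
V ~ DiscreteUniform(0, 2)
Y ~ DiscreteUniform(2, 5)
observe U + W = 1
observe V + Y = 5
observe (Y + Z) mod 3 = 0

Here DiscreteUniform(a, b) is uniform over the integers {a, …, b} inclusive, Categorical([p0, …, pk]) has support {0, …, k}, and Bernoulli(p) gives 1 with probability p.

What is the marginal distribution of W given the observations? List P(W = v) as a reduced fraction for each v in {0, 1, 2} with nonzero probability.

Enumerate traces; 24 have nonzero weight after conditioning:
  (Z=0, W=0, U=1, X=0, V=2, Y=3) weight 1/4000
  (Z=0, W=0, U=1, X=1, V=2, Y=3) weight 1/4000
  (Z=0, W=0, U=1, X=2, V=2, Y=3) weight 1/1000
  (Z=0, W=0, U=1, X=3, V=2, Y=3) weight 1/1000
  (Z=0, W=1, U=0, X=0, V=2, Y=3) weight 1/8000
  (Z=0, W=1, U=0, X=1, V=2, Y=3) weight 1/8000
  (Z=0, W=1, U=0, X=2, V=2, Y=3) weight 1/2000
  (Z=0, W=1, U=0, X=3, V=2, Y=3) weight 1/2000
  … 16 more
Group by W:
  weight(W=0) = 11/1200
  weight(W=1) = 11/2400
Total weight = 11/1200 + 11/2400 = 11/800
P(W=0 | obs) = 11/1200 / 11/800 = 2/3
P(W=1 | obs) = 11/2400 / 11/800 = 1/3

P(W=0) = 2/3, P(W=1) = 1/3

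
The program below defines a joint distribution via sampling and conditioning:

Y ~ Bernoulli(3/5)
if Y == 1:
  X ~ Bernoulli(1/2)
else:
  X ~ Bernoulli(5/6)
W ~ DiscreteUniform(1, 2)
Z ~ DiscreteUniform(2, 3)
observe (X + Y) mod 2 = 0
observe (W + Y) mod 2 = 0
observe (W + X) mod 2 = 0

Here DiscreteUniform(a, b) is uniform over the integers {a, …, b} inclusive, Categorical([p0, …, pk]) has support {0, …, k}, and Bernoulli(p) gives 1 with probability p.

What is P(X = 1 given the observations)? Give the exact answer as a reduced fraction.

Enumerate traces; 4 have nonzero weight after conditioning:
  (Y=0, X=0, W=2, Z=2) weight 1/60
  (Y=0, X=0, W=2, Z=3) weight 1/60
  (Y=1, X=1, W=1, Z=2) weight 3/40
  (Y=1, X=1, W=1, Z=3) weight 3/40
Group by X:
  weight(X=0) = 1/30
  weight(X=1) = 3/20
Total weight = 1/30 + 3/20 = 11/60
P(X=0 | obs) = 1/30 / 11/60 = 2/11
P(X=1 | obs) = 3/20 / 11/60 = 9/11

P(X = 1 | obs) = 9/11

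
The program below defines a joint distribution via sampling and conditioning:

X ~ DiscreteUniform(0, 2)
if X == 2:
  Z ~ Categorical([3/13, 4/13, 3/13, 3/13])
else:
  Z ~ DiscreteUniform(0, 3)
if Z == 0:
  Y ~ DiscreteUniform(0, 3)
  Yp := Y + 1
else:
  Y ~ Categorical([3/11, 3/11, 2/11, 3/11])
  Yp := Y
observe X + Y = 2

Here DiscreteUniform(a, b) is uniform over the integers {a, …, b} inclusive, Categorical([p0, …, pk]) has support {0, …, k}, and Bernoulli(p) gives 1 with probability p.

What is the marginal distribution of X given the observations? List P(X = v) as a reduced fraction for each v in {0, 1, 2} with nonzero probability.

Enumerate traces; 12 have nonzero weight after conditioning:
  (X=0, Z=0, Y=2) weight 1/48
  (X=0, Z=1, Y=2) weight 1/66
  (X=0, Z=2, Y=2) weight 1/66
  (X=0, Z=3, Y=2) weight 1/66
  (X=1, Z=0, Y=1) weight 1/48
  (X=1, Z=1, Y=1) weight 1/44
  (X=1, Z=2, Y=1) weight 1/44
  (X=1, Z=3, Y=1) weight 1/44
  (X=2, Z=0, Y=0) weight 1/52
  … 3 more
Group by X:
  weight(X=0) = 35/528
  weight(X=1) = 47/528
  weight(X=2) = 51/572
Total weight = 35/528 + 47/528 + 51/572 = 839/3432
P(X=0 | obs) = 35/528 / 839/3432 = 455/1678
P(X=1 | obs) = 47/528 / 839/3432 = 611/1678
P(X=2 | obs) = 51/572 / 839/3432 = 306/839

P(X=0) = 455/1678, P(X=1) = 611/1678, P(X=2) = 306/839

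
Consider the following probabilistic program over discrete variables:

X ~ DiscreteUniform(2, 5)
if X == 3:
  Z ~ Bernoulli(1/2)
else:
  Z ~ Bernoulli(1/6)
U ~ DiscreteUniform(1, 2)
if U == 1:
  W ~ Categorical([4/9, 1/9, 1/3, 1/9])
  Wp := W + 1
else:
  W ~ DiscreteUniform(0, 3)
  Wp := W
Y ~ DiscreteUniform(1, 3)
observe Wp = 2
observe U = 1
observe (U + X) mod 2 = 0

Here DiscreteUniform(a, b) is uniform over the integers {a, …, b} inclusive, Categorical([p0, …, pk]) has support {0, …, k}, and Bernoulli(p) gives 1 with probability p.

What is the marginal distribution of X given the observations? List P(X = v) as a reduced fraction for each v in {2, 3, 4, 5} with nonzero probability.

Enumerate traces; 12 have nonzero weight after conditioning:
  (X=3, Z=0, U=1, W=1, Y=1) weight 1/432
  (X=3, Z=0, U=1, W=1, Y=2) weight 1/432
  (X=3, Z=0, U=1, W=1, Y=3) weight 1/432
  (X=3, Z=1, U=1, W=1, Y=1) weight 1/432
  (X=3, Z=1, U=1, W=1, Y=2) weight 1/432
  (X=3, Z=1, U=1, W=1, Y=3) weight 1/432
  (X=5, Z=0, U=1, W=1, Y=1) weight 5/1296
  (X=5, Z=0, U=1, W=1, Y=2) weight 5/1296
  … 4 more
Group by X:
  weight(X=3) = 1/72
  weight(X=5) = 1/72
Total weight = 1/72 + 1/72 = 1/36
P(X=3 | obs) = 1/72 / 1/36 = 1/2
P(X=5 | obs) = 1/72 / 1/36 = 1/2

P(X=3) = 1/2, P(X=5) = 1/2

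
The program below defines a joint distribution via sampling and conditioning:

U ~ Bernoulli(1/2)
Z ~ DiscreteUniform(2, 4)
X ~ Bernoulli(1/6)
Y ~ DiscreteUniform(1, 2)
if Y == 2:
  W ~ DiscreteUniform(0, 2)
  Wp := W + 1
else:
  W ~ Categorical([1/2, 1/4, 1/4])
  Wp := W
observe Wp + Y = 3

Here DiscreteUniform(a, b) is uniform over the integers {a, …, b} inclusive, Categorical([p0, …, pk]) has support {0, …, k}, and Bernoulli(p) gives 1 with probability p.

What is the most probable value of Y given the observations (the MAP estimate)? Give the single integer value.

Enumerate traces; 24 have nonzero weight after conditioning:
  (U=0, Z=2, X=0, Y=1, W=2) weight 5/288
  (U=0, Z=2, X=0, Y=2, W=0) weight 5/216
  (U=0, Z=2, X=1, Y=1, W=2) weight 1/288
  (U=0, Z=2, X=1, Y=2, W=0) weight 1/216
  (U=0, Z=3, X=0, Y=1, W=2) weight 5/288
  (U=0, Z=3, X=0, Y=2, W=0) weight 5/216
  (U=0, Z=3, X=1, Y=1, W=2) weight 1/288
  (U=0, Z=3, X=1, Y=2, W=0) weight 1/216
  … 16 more
Group by Y:
  weight(Y=1) = 1/8
  weight(Y=2) = 1/6
Total weight = 1/8 + 1/6 = 7/24
P(Y=1 | obs) = 1/8 / 7/24 = 3/7
P(Y=2 | obs) = 1/6 / 7/24 = 4/7
argmax = 2

argmax_v P(Y = v | obs) = 2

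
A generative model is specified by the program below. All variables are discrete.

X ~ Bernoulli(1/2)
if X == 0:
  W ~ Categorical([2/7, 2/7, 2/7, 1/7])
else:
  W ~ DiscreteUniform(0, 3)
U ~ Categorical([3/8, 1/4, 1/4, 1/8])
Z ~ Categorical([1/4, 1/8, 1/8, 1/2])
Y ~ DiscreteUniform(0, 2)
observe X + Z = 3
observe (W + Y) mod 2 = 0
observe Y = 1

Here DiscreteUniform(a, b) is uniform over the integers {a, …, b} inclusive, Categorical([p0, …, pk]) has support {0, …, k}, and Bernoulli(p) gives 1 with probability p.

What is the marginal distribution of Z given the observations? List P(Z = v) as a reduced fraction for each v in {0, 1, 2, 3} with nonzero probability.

Enumerate traces; 16 have nonzero weight after conditioning:
  (X=0, W=1, U=0, Z=3, Y=1) weight 1/112
  (X=0, W=1, U=1, Z=3, Y=1) weight 1/168
  (X=0, W=1, U=2, Z=3, Y=1) weight 1/168
  (X=0, W=1, U=3, Z=3, Y=1) weight 1/336
  (X=0, W=3, U=0, Z=3, Y=1) weight 1/224
  (X=0, W=3, U=1, Z=3, Y=1) weight 1/336
  (X=0, W=3, U=2, Z=3, Y=1) weight 1/336
  (X=0, W=3, U=3, Z=3, Y=1) weight 1/672
  (X=1, W=1, U=0, Z=2, Y=1) weight 1/512
  … 7 more
Group by Z:
  weight(Z=2) = 1/96
  weight(Z=3) = 1/28
Total weight = 1/96 + 1/28 = 31/672
P(Z=2 | obs) = 1/96 / 31/672 = 7/31
P(Z=3 | obs) = 1/28 / 31/672 = 24/31

P(Z=2) = 7/31, P(Z=3) = 24/31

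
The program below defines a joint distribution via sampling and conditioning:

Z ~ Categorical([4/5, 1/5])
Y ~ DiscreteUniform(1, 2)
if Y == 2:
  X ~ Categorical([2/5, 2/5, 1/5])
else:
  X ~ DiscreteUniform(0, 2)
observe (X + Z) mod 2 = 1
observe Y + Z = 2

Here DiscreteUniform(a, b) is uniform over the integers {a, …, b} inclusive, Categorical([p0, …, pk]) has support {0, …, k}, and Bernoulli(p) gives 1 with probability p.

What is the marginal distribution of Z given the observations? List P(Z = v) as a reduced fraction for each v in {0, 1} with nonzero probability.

P(Z=0) = 12/17, P(Z=1) = 5/17

Enumerate traces; 3 have nonzero weight after conditioning:
  (Z=0, Y=2, X=1) weight 4/25
  (Z=1, Y=1, X=0) weight 1/30
  (Z=1, Y=1, X=2) weight 1/30
Group by Z:
  weight(Z=0) = 4/25
  weight(Z=1) = 1/15
Total weight = 4/25 + 1/15 = 17/75
P(Z=0 | obs) = 4/25 / 17/75 = 12/17
P(Z=1 | obs) = 1/15 / 17/75 = 5/17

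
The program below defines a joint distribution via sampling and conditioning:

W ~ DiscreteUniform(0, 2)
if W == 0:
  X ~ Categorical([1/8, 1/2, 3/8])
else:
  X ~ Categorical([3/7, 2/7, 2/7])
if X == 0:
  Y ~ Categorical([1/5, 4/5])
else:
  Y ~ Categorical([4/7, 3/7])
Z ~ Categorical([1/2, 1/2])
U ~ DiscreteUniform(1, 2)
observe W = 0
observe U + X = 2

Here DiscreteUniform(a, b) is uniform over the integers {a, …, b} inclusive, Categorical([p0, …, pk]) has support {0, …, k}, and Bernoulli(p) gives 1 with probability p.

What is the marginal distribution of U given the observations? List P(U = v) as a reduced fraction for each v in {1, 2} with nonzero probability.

P(U=1) = 4/5, P(U=2) = 1/5

Enumerate traces; 8 have nonzero weight after conditioning:
  (W=0, X=0, Y=0, Z=0, U=2) weight 1/480
  (W=0, X=0, Y=0, Z=1, U=2) weight 1/480
  (W=0, X=0, Y=1, Z=0, U=2) weight 1/120
  (W=0, X=0, Y=1, Z=1, U=2) weight 1/120
  (W=0, X=1, Y=0, Z=0, U=1) weight 1/42
  (W=0, X=1, Y=0, Z=1, U=1) weight 1/42
  (W=0, X=1, Y=1, Z=0, U=1) weight 1/56
  (W=0, X=1, Y=1, Z=1, U=1) weight 1/56
Group by U:
  weight(U=1) = 1/12
  weight(U=2) = 1/48
Total weight = 1/12 + 1/48 = 5/48
P(U=1 | obs) = 1/12 / 5/48 = 4/5
P(U=2 | obs) = 1/48 / 5/48 = 1/5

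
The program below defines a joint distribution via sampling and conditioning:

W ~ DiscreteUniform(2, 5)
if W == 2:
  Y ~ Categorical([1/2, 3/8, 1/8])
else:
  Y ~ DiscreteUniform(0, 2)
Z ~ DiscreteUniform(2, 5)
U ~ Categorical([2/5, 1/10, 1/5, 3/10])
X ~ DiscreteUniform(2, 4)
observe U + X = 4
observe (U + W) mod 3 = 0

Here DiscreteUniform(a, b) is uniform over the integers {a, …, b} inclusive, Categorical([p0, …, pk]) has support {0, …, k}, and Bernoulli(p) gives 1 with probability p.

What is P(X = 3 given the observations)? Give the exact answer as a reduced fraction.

P(X = 3 | obs) = 1/4

Enumerate traces; 48 have nonzero weight after conditioning:
  (W=2, Y=0, Z=2, U=1, X=3) weight 1/960
  (W=2, Y=0, Z=3, U=1, X=3) weight 1/960
  (W=2, Y=0, Z=4, U=1, X=3) weight 1/960
  (W=2, Y=0, Z=5, U=1, X=3) weight 1/960
  (W=2, Y=1, Z=2, U=1, X=3) weight 1/1280
  (W=2, Y=1, Z=3, U=1, X=3) weight 1/1280
  (W=2, Y=1, Z=4, U=1, X=3) weight 1/1280
  (W=2, Y=1, Z=5, U=1, X=3) weight 1/1280
  (W=3, Y=0, Z=2, U=0, X=4) weight 1/360
  (W=4, Y=0, Z=2, U=2, X=2) weight 1/720
  … 38 more
Group by X:
  weight(X=2) = 1/60
  weight(X=3) = 1/60
  weight(X=4) = 1/30
Total weight = 1/60 + 1/60 + 1/30 = 1/15
P(X=2 | obs) = 1/60 / 1/15 = 1/4
P(X=3 | obs) = 1/60 / 1/15 = 1/4
P(X=4 | obs) = 1/30 / 1/15 = 1/2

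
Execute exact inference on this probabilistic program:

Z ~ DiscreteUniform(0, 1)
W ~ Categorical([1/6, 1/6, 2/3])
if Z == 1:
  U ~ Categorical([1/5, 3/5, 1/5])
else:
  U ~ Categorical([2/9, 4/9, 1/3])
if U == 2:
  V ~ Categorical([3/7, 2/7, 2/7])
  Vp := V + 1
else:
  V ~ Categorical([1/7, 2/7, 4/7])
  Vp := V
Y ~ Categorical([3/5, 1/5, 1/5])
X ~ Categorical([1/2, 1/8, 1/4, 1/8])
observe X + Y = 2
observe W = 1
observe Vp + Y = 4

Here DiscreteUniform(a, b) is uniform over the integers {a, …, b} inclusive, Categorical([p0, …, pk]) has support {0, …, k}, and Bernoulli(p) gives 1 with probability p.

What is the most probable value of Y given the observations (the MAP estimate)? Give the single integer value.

argmax_v P(Y = v | obs) = 2

Enumerate traces; 8 have nonzero weight after conditioning:
  (Z=0, W=1, U=0, V=2, Y=2, X=0) weight 1/945
  (Z=0, W=1, U=1, V=2, Y=2, X=0) weight 2/945
  (Z=0, W=1, U=2, V=1, Y=2, X=0) weight 1/1260
  (Z=0, W=1, U=2, V=2, Y=1, X=1) weight 1/5040
  (Z=1, W=1, U=0, V=2, Y=2, X=0) weight 1/1050
  (Z=1, W=1, U=1, V=2, Y=2, X=0) weight 1/350
  (Z=1, W=1, U=2, V=1, Y=2, X=0) weight 1/2100
  (Z=1, W=1, U=2, V=2, Y=1, X=1) weight 1/8400
Group by Y:
  weight(Y=1) = 1/3150
  weight(Y=2) = 13/1575
Total weight = 1/3150 + 13/1575 = 3/350
P(Y=1 | obs) = 1/3150 / 3/350 = 1/27
P(Y=2 | obs) = 13/1575 / 3/350 = 26/27
argmax = 2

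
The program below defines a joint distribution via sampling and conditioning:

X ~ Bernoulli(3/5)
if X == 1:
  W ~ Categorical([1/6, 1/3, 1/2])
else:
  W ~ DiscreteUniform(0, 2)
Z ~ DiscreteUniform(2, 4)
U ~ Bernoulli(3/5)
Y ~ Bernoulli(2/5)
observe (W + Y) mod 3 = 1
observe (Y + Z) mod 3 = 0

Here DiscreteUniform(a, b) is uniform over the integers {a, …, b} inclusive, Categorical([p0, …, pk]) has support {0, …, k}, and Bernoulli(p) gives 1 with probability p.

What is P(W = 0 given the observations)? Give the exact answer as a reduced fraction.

Enumerate traces; 8 have nonzero weight after conditioning:
  (X=0, W=0, Z=2, U=0, Y=1) weight 8/1125
  (X=0, W=0, Z=2, U=1, Y=1) weight 4/375
  (X=0, W=1, Z=3, U=0, Y=0) weight 4/375
  (X=0, W=1, Z=3, U=1, Y=0) weight 2/125
  (X=1, W=0, Z=2, U=0, Y=1) weight 2/375
  (X=1, W=0, Z=2, U=1, Y=1) weight 1/125
  (X=1, W=1, Z=3, U=0, Y=0) weight 2/125
  (X=1, W=1, Z=3, U=1, Y=0) weight 3/125
Group by W:
  weight(W=0) = 7/225
  weight(W=1) = 1/15
Total weight = 7/225 + 1/15 = 22/225
P(W=0 | obs) = 7/225 / 22/225 = 7/22
P(W=1 | obs) = 1/15 / 22/225 = 15/22

P(W = 0 | obs) = 7/22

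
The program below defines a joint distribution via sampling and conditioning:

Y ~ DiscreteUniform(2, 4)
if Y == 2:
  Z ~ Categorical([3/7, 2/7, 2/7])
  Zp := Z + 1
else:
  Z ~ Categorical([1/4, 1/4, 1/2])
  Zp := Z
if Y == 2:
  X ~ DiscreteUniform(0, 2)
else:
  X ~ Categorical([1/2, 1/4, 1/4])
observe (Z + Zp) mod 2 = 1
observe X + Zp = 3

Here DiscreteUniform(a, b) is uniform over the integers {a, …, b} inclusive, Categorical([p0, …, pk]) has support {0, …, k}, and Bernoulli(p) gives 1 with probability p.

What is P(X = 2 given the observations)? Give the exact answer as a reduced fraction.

P(X = 2 | obs) = 3/7

Enumerate traces; 3 have nonzero weight after conditioning:
  (Y=2, Z=0, X=2) weight 1/21
  (Y=2, Z=1, X=1) weight 2/63
  (Y=2, Z=2, X=0) weight 2/63
Group by X:
  weight(X=0) = 2/63
  weight(X=1) = 2/63
  weight(X=2) = 1/21
Total weight = 2/63 + 2/63 + 1/21 = 1/9
P(X=0 | obs) = 2/63 / 1/9 = 2/7
P(X=1 | obs) = 2/63 / 1/9 = 2/7
P(X=2 | obs) = 1/21 / 1/9 = 3/7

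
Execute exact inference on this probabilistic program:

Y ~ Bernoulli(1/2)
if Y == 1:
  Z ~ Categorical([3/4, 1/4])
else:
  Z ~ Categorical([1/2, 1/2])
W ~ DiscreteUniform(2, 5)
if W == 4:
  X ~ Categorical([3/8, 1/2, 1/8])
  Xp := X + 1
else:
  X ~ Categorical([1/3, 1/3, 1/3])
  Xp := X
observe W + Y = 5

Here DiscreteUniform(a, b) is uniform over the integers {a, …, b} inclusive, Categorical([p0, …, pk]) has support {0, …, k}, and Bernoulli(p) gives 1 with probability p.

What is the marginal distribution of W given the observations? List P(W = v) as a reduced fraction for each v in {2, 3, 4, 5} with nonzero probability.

P(W=4) = 1/2, P(W=5) = 1/2

Enumerate traces; 12 have nonzero weight after conditioning:
  (Y=0, Z=0, W=5, X=0) weight 1/48
  (Y=0, Z=0, W=5, X=1) weight 1/48
  (Y=0, Z=0, W=5, X=2) weight 1/48
  (Y=0, Z=1, W=5, X=0) weight 1/48
  (Y=0, Z=1, W=5, X=1) weight 1/48
  (Y=0, Z=1, W=5, X=2) weight 1/48
  (Y=1, Z=0, W=4, X=0) weight 9/256
  (Y=1, Z=0, W=4, X=1) weight 3/64
  … 4 more
Group by W:
  weight(W=4) = 1/8
  weight(W=5) = 1/8
Total weight = 1/8 + 1/8 = 1/4
P(W=4 | obs) = 1/8 / 1/4 = 1/2
P(W=5 | obs) = 1/8 / 1/4 = 1/2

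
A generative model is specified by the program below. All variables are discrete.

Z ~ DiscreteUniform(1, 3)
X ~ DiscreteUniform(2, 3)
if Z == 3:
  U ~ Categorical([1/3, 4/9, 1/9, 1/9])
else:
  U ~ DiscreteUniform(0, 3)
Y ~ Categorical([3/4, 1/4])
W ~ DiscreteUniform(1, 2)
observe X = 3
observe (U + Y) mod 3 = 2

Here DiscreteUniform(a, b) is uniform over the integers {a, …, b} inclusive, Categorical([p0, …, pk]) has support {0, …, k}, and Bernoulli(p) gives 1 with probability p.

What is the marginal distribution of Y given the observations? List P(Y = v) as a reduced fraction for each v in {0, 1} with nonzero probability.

Enumerate traces; 12 have nonzero weight after conditioning:
  (Z=1, X=3, U=1, Y=1, W=1) weight 1/192
  (Z=1, X=3, U=1, Y=1, W=2) weight 1/192
  (Z=1, X=3, U=2, Y=0, W=1) weight 1/64
  (Z=1, X=3, U=2, Y=0, W=2) weight 1/64
  (Z=2, X=3, U=1, Y=1, W=1) weight 1/192
  (Z=2, X=3, U=1, Y=1, W=2) weight 1/192
  (Z=2, X=3, U=2, Y=0, W=1) weight 1/64
  (Z=2, X=3, U=2, Y=0, W=2) weight 1/64
  … 4 more
Group by Y:
  weight(Y=0) = 11/144
  weight(Y=1) = 17/432
Total weight = 11/144 + 17/432 = 25/216
P(Y=0 | obs) = 11/144 / 25/216 = 33/50
P(Y=1 | obs) = 17/432 / 25/216 = 17/50

P(Y=0) = 33/50, P(Y=1) = 17/50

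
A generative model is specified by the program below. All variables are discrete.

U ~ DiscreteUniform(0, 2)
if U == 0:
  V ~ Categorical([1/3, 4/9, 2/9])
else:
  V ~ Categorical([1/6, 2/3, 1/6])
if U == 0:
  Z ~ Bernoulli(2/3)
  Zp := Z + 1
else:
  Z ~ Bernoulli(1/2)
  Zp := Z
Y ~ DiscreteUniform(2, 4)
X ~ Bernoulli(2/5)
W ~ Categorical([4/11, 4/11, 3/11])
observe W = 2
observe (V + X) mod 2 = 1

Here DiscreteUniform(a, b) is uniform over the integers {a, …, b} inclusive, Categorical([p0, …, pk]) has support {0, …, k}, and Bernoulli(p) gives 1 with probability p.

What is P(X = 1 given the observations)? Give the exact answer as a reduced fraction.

P(X = 1 | obs) = 11/35

Enumerate traces; 54 have nonzero weight after conditioning:
  (U=0, V=0, Z=0, Y=2, X=1, W=2) weight 2/1485
  (U=0, V=0, Z=0, Y=3, X=1, W=2) weight 2/1485
  (U=0, V=0, Z=0, Y=4, X=1, W=2) weight 2/1485
  (U=0, V=0, Z=1, Y=2, X=1, W=2) weight 4/1485
  (U=0, V=0, Z=1, Y=3, X=1, W=2) weight 4/1485
  (U=0, V=0, Z=1, Y=4, X=1, W=2) weight 4/1485
  (U=0, V=1, Z=0, Y=2, X=0, W=2) weight 4/1485
  (U=0, V=1, Z=0, Y=3, X=0, W=2) weight 4/1485
  … 46 more
Group by X:
  weight(X=0) = 16/165
  weight(X=1) = 2/45
Total weight = 16/165 + 2/45 = 14/99
P(X=0 | obs) = 16/165 / 14/99 = 24/35
P(X=1 | obs) = 2/45 / 14/99 = 11/35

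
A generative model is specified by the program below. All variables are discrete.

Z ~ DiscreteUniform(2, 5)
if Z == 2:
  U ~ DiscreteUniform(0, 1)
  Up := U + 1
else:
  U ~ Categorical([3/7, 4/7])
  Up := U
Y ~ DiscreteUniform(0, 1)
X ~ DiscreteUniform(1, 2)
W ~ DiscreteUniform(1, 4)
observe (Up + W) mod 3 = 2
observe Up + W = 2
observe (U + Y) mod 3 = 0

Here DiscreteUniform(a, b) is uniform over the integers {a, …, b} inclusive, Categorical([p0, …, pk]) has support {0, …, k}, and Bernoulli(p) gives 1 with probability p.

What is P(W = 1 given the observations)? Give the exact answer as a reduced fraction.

Enumerate traces; 8 have nonzero weight after conditioning:
  (Z=2, U=0, Y=0, X=1, W=1) weight 1/128
  (Z=2, U=0, Y=0, X=2, W=1) weight 1/128
  (Z=3, U=0, Y=0, X=1, W=2) weight 3/448
  (Z=3, U=0, Y=0, X=2, W=2) weight 3/448
  (Z=4, U=0, Y=0, X=1, W=2) weight 3/448
  (Z=4, U=0, Y=0, X=2, W=2) weight 3/448
  (Z=5, U=0, Y=0, X=1, W=2) weight 3/448
  (Z=5, U=0, Y=0, X=2, W=2) weight 3/448
Group by W:
  weight(W=1) = 1/64
  weight(W=2) = 9/224
Total weight = 1/64 + 9/224 = 25/448
P(W=1 | obs) = 1/64 / 25/448 = 7/25
P(W=2 | obs) = 9/224 / 25/448 = 18/25

P(W = 1 | obs) = 7/25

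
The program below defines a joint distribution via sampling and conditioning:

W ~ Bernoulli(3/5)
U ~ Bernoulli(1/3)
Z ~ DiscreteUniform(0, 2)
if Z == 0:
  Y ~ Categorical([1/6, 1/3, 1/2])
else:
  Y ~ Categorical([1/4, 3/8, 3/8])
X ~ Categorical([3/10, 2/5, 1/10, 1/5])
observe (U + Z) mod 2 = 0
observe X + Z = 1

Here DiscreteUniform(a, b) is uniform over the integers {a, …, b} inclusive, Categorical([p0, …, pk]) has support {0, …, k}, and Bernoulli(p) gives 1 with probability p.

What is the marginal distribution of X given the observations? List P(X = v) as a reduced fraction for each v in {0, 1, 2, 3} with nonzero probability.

P(X=0) = 3/11, P(X=1) = 8/11

Enumerate traces; 12 have nonzero weight after conditioning:
  (W=0, U=0, Z=0, Y=0, X=1) weight 4/675
  (W=0, U=0, Z=0, Y=1, X=1) weight 8/675
  (W=0, U=0, Z=0, Y=2, X=1) weight 4/225
  (W=0, U=1, Z=1, Y=0, X=0) weight 1/300
  (W=0, U=1, Z=1, Y=1, X=0) weight 1/200
  (W=0, U=1, Z=1, Y=2, X=0) weight 1/200
  (W=1, U=0, Z=0, Y=0, X=1) weight 2/225
  (W=1, U=0, Z=0, Y=1, X=1) weight 4/225
  … 4 more
Group by X:
  weight(X=0) = 1/30
  weight(X=1) = 4/45
Total weight = 1/30 + 4/45 = 11/90
P(X=0 | obs) = 1/30 / 11/90 = 3/11
P(X=1 | obs) = 4/45 / 11/90 = 8/11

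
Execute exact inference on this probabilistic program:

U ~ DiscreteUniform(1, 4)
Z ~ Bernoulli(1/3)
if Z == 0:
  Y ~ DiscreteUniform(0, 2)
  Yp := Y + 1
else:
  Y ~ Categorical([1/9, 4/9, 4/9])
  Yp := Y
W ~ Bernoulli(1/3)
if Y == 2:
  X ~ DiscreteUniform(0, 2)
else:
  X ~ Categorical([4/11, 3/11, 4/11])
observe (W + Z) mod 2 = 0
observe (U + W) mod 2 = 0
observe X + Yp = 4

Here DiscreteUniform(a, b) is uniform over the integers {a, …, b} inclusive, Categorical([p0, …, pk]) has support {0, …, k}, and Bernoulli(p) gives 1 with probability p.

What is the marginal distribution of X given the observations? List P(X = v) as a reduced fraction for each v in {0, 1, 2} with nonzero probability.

P(X=1) = 33/80, P(X=2) = 47/80

Enumerate traces; 6 have nonzero weight after conditioning:
  (U=1, Z=1, Y=2, W=1, X=2) weight 1/243
  (U=2, Z=0, Y=1, W=0, X=2) weight 4/297
  (U=2, Z=0, Y=2, W=0, X=1) weight 1/81
  (U=3, Z=1, Y=2, W=1, X=2) weight 1/243
  (U=4, Z=0, Y=1, W=0, X=2) weight 4/297
  (U=4, Z=0, Y=2, W=0, X=1) weight 1/81
Group by X:
  weight(X=1) = 2/81
  weight(X=2) = 94/2673
Total weight = 2/81 + 94/2673 = 160/2673
P(X=1 | obs) = 2/81 / 160/2673 = 33/80
P(X=2 | obs) = 94/2673 / 160/2673 = 47/80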